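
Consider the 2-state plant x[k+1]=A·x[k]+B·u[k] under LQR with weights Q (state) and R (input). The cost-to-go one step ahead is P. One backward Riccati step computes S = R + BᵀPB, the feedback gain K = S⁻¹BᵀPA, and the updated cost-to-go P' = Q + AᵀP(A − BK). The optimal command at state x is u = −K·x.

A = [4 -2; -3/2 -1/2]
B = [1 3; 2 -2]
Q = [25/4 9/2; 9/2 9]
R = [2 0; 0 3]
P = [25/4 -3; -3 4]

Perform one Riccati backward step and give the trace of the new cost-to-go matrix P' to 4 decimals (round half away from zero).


BᵀP = [0.2500 5.0000; 24.7500 -17.0000]
S = R + BᵀPB = [2 0; 0 3] + [10.2500 -9.2500; -9.2500 108.2500] = [12.2500 -9.2500; -9.2500 111.2500]
BᵀPA = [-6.5000 -3.0000; 124.5000 -41.0000]
K = S⁻¹·BᵀPA = [0.3355 -0.5582; 1.1470 -0.4150]
A−BK = [0.2235 -0.1969; 0.1230 -0.2134]
AᵀP(A−BK) = [4.3797 -1.9667; -1.9667 1.3122]
P' = Q + AᵀP(A−BK) = [10.6297 2.5333; 2.5333 10.3122]
tr(P') = 20.9419

20.9419


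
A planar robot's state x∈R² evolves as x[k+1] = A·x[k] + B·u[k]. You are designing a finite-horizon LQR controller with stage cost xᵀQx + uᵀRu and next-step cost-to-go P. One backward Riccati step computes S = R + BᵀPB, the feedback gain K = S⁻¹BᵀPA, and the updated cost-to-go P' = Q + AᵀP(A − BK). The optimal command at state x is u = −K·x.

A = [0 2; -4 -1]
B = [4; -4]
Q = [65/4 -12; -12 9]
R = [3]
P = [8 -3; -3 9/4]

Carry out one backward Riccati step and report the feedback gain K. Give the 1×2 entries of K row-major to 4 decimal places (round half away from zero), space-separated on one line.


0.3194 0.4144

BᵀP = [44.0000 -21.0000]
S = R + BᵀPB = [3] + [260.0000] = [263.0000]
BᵀPA = [84.0000 109.0000]
K = S⁻¹·BᵀPA = [0.3194 0.4144]
A−BK = [-1.2776 0.3422; -2.7224 0.6578]
AᵀP(A−BK) = [9.1711 -1.8137; -1.8137 1.0751]
P' = Q + AᵀP(A−BK) = [25.4211 -13.8137; -13.8137 10.0751]
tr(P') = 35.4962


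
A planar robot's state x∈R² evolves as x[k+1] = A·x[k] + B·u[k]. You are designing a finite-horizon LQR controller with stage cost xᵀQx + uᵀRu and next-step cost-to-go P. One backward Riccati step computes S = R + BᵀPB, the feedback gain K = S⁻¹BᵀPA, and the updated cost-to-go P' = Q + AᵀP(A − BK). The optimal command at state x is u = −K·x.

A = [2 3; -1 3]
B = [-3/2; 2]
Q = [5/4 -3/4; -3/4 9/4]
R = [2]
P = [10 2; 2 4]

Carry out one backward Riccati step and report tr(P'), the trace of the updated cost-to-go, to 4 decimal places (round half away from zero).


164.5526

BᵀP = [-11.0000 5.0000]
S = R + BᵀPB = [2] + [26.5000] = [28.5000]
BᵀPA = [-27.0000 -18.0000]
K = S⁻¹·BᵀPA = [-0.9474 -0.6316]
A−BK = [0.5789 2.0526; 0.8947 4.2632]
AᵀP(A−BK) = [10.4211 36.9474; 36.9474 150.6316]
P' = Q + AᵀP(A−BK) = [11.6711 36.1974; 36.1974 152.8816]
tr(P') = 164.5526


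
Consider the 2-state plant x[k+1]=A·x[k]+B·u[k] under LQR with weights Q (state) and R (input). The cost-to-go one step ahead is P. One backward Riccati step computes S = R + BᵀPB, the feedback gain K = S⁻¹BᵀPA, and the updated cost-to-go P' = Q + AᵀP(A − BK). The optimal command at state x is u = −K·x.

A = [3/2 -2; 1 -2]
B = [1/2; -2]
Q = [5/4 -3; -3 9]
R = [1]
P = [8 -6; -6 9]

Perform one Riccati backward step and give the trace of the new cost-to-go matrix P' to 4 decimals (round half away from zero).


37.1127

BᵀP = [16.0000 -21.0000]
S = R + BᵀPB = [1] + [50.0000] = [51.0000]
BᵀPA = [3.0000 10.0000]
K = S⁻¹·BᵀPA = [0.0588 0.1961]
A−BK = [1.4706 -2.0980; 1.1176 -1.6078]
AᵀP(A−BK) = [8.8235 -12.5882; -12.5882 18.0392]
P' = Q + AᵀP(A−BK) = [10.0735 -15.5882; -15.5882 27.0392]
tr(P') = 37.1127


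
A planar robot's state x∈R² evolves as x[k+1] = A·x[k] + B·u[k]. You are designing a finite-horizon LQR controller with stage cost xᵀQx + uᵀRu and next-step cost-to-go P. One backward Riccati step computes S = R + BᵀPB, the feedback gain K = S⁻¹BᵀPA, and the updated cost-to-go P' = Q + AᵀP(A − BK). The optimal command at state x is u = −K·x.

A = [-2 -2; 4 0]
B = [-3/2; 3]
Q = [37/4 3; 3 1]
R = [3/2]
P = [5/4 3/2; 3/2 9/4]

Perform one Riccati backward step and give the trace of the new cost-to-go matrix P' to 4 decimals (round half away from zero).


BᵀP = [2.6250 4.5000]
S = R + BᵀPB = [3/2] + [9.5625] = [11.0625]
BᵀPA = [12.7500 -5.2500]
K = S⁻¹·BᵀPA = [1.1525 -0.4746]
A−BK = [-0.2712 -2.7119; 0.5424 1.4237]
AᵀP(A−BK) = [2.3051 -0.9492; -0.9492 2.5085]
P' = Q + AᵀP(A−BK) = [11.5551 2.0508; 2.0508 3.5085]
tr(P') = 15.0636

15.0636


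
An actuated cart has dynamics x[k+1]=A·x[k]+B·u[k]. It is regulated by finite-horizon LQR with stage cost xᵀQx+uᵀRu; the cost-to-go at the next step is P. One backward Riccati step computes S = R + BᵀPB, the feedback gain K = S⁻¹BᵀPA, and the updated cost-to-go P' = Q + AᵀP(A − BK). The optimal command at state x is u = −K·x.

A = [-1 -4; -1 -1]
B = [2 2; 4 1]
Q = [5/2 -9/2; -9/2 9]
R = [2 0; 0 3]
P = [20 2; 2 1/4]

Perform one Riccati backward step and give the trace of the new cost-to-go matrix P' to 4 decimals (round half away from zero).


16.3950

BᵀP = [48.0000 5.0000; 42.0000 4.2500]
S = R + BᵀPB = [2 0; 0 3] + [116.0000 101.0000; 101.0000 88.2500] = [118.0000 101.0000; 101.0000 91.2500]
BᵀPA = [-53.0000 -197.0000; -46.2500 -172.2500]
K = S⁻¹·BᵀPA = [-0.2913 -1.0221; -0.1845 -0.7564]
A−BK = [-0.0485 -0.4431; 0.3495 3.8447]
AᵀP(A−BK) = [0.2816 1.0971; 1.0971 4.6134]
P' = Q + AᵀP(A−BK) = [2.7816 -3.4029; -3.4029 13.6134]
tr(P') = 16.3950


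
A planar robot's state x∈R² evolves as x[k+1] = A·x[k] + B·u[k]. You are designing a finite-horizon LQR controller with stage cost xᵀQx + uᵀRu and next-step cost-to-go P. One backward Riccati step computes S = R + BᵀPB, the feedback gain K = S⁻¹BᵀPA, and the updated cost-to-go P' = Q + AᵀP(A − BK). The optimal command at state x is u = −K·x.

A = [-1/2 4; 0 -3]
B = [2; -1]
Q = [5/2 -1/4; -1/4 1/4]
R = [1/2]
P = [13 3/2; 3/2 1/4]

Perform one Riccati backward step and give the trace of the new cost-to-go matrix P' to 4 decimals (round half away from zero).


BᵀP = [24.5000 2.7500]
S = R + BᵀPB = [1/2] + [46.2500] = [46.7500]
BᵀPA = [-12.2500 89.7500]
K = S⁻¹·BᵀPA = [-0.2620 1.9198]
A−BK = [0.0241 0.1604; -0.2620 -1.0802]
AᵀP(A−BK) = [0.0401 -0.2326; -0.2326 1.9492]
P' = Q + AᵀP(A−BK) = [2.5401 -0.4826; -0.4826 2.1992]
tr(P') = 4.7393

4.7393


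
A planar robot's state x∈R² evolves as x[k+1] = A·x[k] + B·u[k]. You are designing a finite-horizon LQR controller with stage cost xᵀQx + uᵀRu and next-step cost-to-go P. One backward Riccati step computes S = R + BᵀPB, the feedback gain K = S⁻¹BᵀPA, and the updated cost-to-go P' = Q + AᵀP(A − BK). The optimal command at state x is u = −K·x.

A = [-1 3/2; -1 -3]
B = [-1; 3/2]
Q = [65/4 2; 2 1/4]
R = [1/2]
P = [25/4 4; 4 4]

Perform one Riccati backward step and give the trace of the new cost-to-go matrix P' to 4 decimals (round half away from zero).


BᵀP = [-0.2500 2.0000]
S = R + BᵀPB = [1/2] + [3.2500] = [3.7500]
BᵀPA = [-1.7500 -6.3750]
K = S⁻¹·BᵀPA = [-0.4667 -1.7000]
A−BK = [-1.4667 -0.2000; -0.3000 -0.4500]
AᵀP(A−BK) = [17.4333 5.6500; 5.6500 3.2250]
P' = Q + AᵀP(A−BK) = [33.6833 7.6500; 7.6500 3.4750]
tr(P') = 37.1583

37.1583


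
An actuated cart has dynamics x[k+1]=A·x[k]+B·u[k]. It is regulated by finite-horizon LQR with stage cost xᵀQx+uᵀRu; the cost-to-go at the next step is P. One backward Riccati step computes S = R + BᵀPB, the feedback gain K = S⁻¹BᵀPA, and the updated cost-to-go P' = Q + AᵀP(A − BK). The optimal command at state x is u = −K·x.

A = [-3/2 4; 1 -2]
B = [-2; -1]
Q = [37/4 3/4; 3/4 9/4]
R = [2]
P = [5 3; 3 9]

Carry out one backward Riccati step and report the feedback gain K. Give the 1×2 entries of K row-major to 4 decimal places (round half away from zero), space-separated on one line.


BᵀP = [-13.0000 -15.0000]
S = R + BᵀPB = [2] + [41.0000] = [43.0000]
BᵀPA = [4.5000 -22.0000]
K = S⁻¹·BᵀPA = [0.1047 -0.5116]
A−BK = [-1.2907 2.9767; 1.1047 -2.5116]
AᵀP(A−BK) = [10.7791 -24.6977; -24.6977 56.7442]
P' = Q + AᵀP(A−BK) = [20.0291 -23.9477; -23.9477 58.9942]
tr(P') = 79.0233

0.1047 -0.5116


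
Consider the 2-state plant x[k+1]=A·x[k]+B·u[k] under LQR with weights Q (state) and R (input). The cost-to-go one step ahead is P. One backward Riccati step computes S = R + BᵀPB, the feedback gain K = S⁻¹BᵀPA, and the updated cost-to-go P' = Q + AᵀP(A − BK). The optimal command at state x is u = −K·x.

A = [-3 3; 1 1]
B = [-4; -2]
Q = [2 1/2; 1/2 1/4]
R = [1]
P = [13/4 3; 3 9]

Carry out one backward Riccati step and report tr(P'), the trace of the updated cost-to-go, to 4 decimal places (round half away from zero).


BᵀP = [-19.0000 -30.0000]
S = R + BᵀPB = [1] + [136.0000] = [137.0000]
BᵀPA = [27.0000 -87.0000]
K = S⁻¹·BᵀPA = [0.1971 -0.6350]
A−BK = [-2.2117 0.4599; 1.3942 -0.2701]
AᵀP(A−BK) = [14.9288 -3.1040; -3.1040 1.0018]
P' = Q + AᵀP(A−BK) = [16.9288 -2.6040; -2.6040 1.2518]
tr(P') = 18.1807

18.1807


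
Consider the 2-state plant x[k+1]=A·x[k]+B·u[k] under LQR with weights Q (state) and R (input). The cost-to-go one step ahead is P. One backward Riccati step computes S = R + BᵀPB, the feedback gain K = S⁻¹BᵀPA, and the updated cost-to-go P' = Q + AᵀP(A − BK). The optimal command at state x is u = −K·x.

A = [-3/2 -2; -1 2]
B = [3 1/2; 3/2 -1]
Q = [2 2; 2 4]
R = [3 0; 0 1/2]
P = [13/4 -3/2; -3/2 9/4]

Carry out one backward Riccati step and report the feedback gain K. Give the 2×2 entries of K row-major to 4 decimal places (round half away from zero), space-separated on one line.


BᵀP = [7.5000 -1.1250; 3.1250 -3.0000]
S = R + BᵀPB = [3 0; 0 1/2] + [20.8125 4.8750; 4.8750 4.5625] = [23.8125 4.8750; 4.8750 5.0625]
BᵀPA = [-10.1250 -17.2500; -1.6875 -12.2500]
K = S⁻¹·BᵀPA = [-0.4446 -0.2853; 0.0948 -2.1451]
A−BK = [-0.2136 -0.0717; -0.2383 0.2828]
AᵀP(A−BK) = [0.7208 0.2419; 0.2419 2.8023]
P' = Q + AᵀP(A−BK) = [2.7208 2.2419; 2.2419 6.8023]
tr(P') = 9.5231

-0.4446 -0.2853 0.0948 -2.1451


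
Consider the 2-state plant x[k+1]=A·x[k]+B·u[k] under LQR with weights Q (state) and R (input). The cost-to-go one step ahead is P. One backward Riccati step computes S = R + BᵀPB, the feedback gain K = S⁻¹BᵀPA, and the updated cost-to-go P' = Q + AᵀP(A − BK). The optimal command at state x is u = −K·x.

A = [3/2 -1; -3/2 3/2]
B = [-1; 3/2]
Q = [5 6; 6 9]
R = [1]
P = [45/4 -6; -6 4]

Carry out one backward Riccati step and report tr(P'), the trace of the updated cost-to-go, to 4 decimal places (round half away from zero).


16.6656

BᵀP = [-20.2500 12.0000]
S = R + BᵀPB = [1] + [38.2500] = [39.2500]
BᵀPA = [-48.3750 38.2500]
K = S⁻¹·BᵀPA = [-1.2325 0.9745]
A−BK = [0.2675 -0.0255; 0.3487 0.0382]
AᵀP(A−BK) = [1.6911 -1.2325; -1.2325 0.9745]
P' = Q + AᵀP(A−BK) = [6.6911 4.7675; 4.7675 9.9745]
tr(P') = 16.6656


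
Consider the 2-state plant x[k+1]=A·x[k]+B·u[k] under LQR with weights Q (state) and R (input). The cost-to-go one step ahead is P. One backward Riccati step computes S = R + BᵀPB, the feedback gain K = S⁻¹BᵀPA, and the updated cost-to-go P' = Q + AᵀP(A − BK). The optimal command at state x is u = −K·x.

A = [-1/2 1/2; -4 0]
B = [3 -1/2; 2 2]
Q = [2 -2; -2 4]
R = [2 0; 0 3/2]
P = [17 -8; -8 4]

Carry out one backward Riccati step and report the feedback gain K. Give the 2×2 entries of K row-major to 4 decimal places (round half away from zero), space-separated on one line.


BᵀP = [35.0000 -16.0000; -24.5000 12.0000]
S = R + BᵀPB = [2 0; 0 3/2] + [73.0000 -49.5000; -49.5000 36.2500] = [75.0000 -49.5000; -49.5000 37.7500]
BᵀPA = [46.5000 17.5000; -35.7500 -12.2500]
K = S⁻¹·BᵀPA = [-0.0374 0.1424; -0.9961 -0.1378]
A−BK = [-0.8858 0.0039; -1.9331 -0.0092]
AᵀP(A−BK) = [2.3799 0.2028; 0.2028 0.0702]
P' = Q + AᵀP(A−BK) = [4.3799 -1.7972; -1.7972 4.0702]
tr(P') = 8.4501

-0.0374 0.1424 -0.9961 -0.1378


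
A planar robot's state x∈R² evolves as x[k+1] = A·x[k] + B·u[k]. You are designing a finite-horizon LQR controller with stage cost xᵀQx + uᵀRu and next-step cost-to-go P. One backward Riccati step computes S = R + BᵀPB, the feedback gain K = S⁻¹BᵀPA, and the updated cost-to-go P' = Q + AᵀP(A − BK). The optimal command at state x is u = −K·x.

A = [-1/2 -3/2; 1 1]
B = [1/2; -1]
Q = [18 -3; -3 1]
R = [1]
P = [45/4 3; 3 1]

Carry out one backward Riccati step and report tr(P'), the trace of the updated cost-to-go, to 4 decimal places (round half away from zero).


BᵀP = [2.6250 0.5000]
S = R + BᵀPB = [1] + [0.8125] = [1.8125]
BᵀPA = [-0.8125 -3.4375]
K = S⁻¹·BᵀPA = [-0.4483 -1.8966]
A−BK = [-0.2759 -0.5517; 0.5517 -0.8966]
AᵀP(A−BK) = [0.4483 1.8966; 1.8966 10.7931]
P' = Q + AᵀP(A−BK) = [18.4483 -1.1034; -1.1034 11.7931]
tr(P') = 30.2414

30.2414


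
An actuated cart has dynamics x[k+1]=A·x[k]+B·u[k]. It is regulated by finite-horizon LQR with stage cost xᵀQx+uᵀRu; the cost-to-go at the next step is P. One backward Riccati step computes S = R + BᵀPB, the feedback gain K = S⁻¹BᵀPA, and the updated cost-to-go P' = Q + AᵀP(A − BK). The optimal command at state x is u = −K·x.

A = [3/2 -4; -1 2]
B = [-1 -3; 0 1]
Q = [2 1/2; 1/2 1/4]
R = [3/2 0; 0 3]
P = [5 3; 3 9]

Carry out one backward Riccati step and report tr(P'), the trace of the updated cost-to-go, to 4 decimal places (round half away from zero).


BᵀP = [-5.0000 -3.0000; -12.0000 0.0000]
S = R + BᵀPB = [3/2 0; 0 3] + [5.0000 12.0000; 12.0000 36.0000] = [6.5000 12.0000; 12.0000 39.0000]
BᵀPA = [-4.5000 14.0000; -18.0000 48.0000]
K = S⁻¹·BᵀPA = [0.3699 -0.2740; -0.5753 1.3151]
A−BK = [0.1438 -0.3288; -0.4247 0.6849]
AᵀP(A−BK) = [2.5582 -4.5616; -4.5616 8.7123]
P' = Q + AᵀP(A−BK) = [4.5582 -4.0616; -4.0616 8.9623]
tr(P') = 13.5205

13.5205


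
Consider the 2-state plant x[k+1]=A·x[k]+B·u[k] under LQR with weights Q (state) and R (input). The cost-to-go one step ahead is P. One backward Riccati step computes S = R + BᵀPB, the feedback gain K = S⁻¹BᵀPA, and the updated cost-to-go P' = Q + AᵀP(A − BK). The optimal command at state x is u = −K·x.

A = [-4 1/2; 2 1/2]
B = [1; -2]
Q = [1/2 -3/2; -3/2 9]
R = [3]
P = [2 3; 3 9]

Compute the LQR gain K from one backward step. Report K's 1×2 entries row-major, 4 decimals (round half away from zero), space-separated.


BᵀP = [-4.0000 -15.0000]
S = R + BᵀPB = [3] + [26.0000] = [29.0000]
BᵀPA = [-14.0000 -9.5000]
K = S⁻¹·BᵀPA = [-0.4828 -0.3276]
A−BK = [-3.5172 0.8276; 1.0345 -0.1552]
AᵀP(A−BK) = [13.2414 -2.5862; -2.5862 1.1379]
P' = Q + AᵀP(A−BK) = [13.7414 -4.0862; -4.0862 10.1379]
tr(P') = 23.8793

-0.4828 -0.3276


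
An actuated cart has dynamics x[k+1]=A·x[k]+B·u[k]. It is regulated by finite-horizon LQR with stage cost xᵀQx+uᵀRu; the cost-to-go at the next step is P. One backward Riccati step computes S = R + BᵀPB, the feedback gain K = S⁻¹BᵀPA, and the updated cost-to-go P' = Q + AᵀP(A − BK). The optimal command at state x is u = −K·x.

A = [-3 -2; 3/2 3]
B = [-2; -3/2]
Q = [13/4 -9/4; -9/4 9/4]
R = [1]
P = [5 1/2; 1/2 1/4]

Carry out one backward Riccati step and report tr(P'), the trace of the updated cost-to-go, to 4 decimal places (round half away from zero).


13.4211

BᵀP = [-10.7500 -1.3750]
S = R + BᵀPB = [1] + [23.5625] = [24.5625]
BᵀPA = [30.1875 17.3750]
K = S⁻¹·BᵀPA = [1.2290 0.7074]
A−BK = [-0.5420 -0.5852; 3.3435 4.0611]
AᵀP(A−BK) = [3.9618 3.7710; 3.7710 3.9593]
P' = Q + AᵀP(A−BK) = [7.2118 1.5210; 1.5210 6.2093]
tr(P') = 13.4211


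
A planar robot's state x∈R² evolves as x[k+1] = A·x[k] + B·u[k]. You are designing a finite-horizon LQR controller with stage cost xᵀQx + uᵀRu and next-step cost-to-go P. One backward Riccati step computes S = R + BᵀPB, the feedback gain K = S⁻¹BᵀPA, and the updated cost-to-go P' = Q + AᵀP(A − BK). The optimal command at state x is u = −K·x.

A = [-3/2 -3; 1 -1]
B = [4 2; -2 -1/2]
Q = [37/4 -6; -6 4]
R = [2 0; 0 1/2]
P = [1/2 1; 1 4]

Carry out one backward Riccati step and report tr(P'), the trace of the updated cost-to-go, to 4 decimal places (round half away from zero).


21.8636

BᵀP = [0.0000 -4.0000; 0.5000 0.0000]
S = R + BᵀPB = [2 0; 0 1/2] + [8.0000 2.0000; 2.0000 1.0000] = [10.0000 2.0000; 2.0000 1.5000]
BᵀPA = [-4.0000 4.0000; -0.7500 -1.5000]
K = S⁻¹·BᵀPA = [-0.4091 0.8182; 0.0455 -2.0909]
A−BK = [0.0455 -2.0909; 0.2045 -0.4091]
AᵀP(A−BK) = [0.5227 -1.5455; -1.5455 8.0909]
P' = Q + AᵀP(A−BK) = [9.7727 -7.5455; -7.5455 12.0909]
tr(P') = 21.8636


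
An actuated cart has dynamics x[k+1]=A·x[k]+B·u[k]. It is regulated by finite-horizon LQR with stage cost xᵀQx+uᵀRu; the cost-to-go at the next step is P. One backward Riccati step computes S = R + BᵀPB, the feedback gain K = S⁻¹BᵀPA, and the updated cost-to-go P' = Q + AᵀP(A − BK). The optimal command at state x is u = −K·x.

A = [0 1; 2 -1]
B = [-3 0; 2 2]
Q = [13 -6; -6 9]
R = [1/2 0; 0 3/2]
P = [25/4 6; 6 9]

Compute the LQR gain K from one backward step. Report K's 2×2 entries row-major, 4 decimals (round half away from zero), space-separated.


BᵀP = [-6.7500 0.0000; 12.0000 18.0000]
S = R + BᵀPB = [1/2 0; 0 3/2] + [20.2500 0.0000; 0.0000 36.0000] = [20.7500 0.0000; 0.0000 37.5000]
BᵀPA = [0.0000 -6.7500; 36.0000 -6.0000]
K = S⁻¹·BᵀPA = [0.0000 -0.3253; 0.9600 -0.1600]
A−BK = [0.0000 0.0241; 0.0800 -0.0294]
AᵀP(A−BK) = [1.4400 -0.2400; -0.2400 0.0942]
P' = Q + AᵀP(A−BK) = [14.4400 -6.2400; -6.2400 9.0942]
tr(P') = 23.5342

0.0000 -0.3253 0.9600 -0.1600


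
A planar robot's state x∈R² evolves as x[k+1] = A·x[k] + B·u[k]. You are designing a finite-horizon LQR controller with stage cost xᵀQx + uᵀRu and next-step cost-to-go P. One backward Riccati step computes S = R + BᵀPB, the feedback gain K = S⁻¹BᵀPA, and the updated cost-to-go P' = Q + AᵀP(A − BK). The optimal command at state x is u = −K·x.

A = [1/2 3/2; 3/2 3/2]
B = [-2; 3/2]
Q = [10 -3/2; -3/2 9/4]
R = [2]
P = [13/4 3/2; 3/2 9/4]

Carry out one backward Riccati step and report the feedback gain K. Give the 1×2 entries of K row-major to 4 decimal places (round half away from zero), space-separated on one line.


-0.1412 -0.5254

BᵀP = [-4.2500 0.3750]
S = R + BᵀPB = [2] + [9.0625] = [11.0625]
BᵀPA = [-1.5625 -5.8125]
K = S⁻¹·BᵀPA = [-0.1412 -0.5254]
A−BK = [0.2175 0.4492; 1.7119 2.2881]
AᵀP(A−BK) = [7.9043 11.1790; 11.1790 16.0710]
P' = Q + AᵀP(A−BK) = [17.9043 9.6790; 9.6790 18.3210]
tr(P') = 36.2253


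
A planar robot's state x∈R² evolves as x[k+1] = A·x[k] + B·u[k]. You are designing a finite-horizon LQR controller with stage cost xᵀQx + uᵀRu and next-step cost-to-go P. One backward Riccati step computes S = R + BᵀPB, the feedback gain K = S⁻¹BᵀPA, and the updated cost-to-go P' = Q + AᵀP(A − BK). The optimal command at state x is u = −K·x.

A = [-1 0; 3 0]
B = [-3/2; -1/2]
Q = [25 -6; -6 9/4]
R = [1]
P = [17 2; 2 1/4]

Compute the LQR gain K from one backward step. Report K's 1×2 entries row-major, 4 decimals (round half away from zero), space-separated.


BᵀP = [-26.5000 -3.1250]
S = R + BᵀPB = [1] + [41.3125] = [42.3125]
BᵀPA = [17.1250 0.0000]
K = S⁻¹·BᵀPA = [0.4047 0.0000]
A−BK = [-0.3929 0.0000; 3.2024 0.0000]
AᵀP(A−BK) = [0.3191 0.0000; 0.0000 0.0000]
P' = Q + AᵀP(A−BK) = [25.3191 -6.0000; -6.0000 2.2500]
tr(P') = 27.5691

0.4047 0.0000


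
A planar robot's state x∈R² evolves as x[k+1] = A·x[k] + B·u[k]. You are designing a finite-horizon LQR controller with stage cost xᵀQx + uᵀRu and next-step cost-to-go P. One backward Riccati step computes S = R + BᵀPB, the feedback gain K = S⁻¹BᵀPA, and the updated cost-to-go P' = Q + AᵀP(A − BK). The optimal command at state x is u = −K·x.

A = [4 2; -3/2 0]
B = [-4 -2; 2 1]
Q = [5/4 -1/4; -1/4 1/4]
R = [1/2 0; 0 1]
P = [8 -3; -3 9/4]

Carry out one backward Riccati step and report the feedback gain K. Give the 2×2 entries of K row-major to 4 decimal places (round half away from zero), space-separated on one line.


-0.8472 -0.3643 -0.2118 -0.0911

BᵀP = [-38.0000 16.5000; -19.0000 8.2500]
S = R + BᵀPB = [1/2 0; 0 1] + [185.0000 92.5000; 92.5000 46.2500] = [185.5000 92.5000; 92.5000 47.2500]
BᵀPA = [-176.7500 -76.0000; -88.3750 -38.0000]
K = S⁻¹·BᵀPA = [-0.8472 -0.3643; -0.2118 -0.0911]
A−BK = [0.1875 0.3607; 0.4062 0.8197]
AᵀP(A−BK) = [0.5993 0.5632; 0.5632 0.8532]
P' = Q + AᵀP(A−BK) = [1.8493 0.3132; 0.3132 1.1032]
tr(P') = 2.9525


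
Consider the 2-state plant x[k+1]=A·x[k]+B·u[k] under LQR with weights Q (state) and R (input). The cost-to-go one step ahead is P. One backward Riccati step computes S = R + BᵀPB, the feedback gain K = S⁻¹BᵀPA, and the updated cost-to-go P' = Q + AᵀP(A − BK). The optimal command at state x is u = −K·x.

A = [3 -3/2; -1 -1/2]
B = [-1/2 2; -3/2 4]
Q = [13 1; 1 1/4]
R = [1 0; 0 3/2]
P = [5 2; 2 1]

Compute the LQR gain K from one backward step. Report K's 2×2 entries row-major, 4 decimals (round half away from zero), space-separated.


-0.0872 0.1153 0.6355 -0.4112

BᵀP = [-5.5000 -2.5000; 18.0000 8.0000]
S = R + BᵀPB = [1 0; 0 3/2] + [6.5000 -21.0000; -21.0000 68.0000] = [7.5000 -21.0000; -21.0000 69.5000]
BᵀPA = [-14.0000 9.5000; 46.0000 -31.0000]
K = S⁻¹·BᵀPA = [-0.0872 0.1153; 0.6355 -0.4112]
A−BK = [1.6854 -0.6199; -3.6729 1.3178]
AᵀP(A−BK) = [3.5452 -1.4704; -1.4704 0.6573]
P' = Q + AᵀP(A−BK) = [16.5452 -0.4704; -0.4704 0.9073]
tr(P') = 17.4525


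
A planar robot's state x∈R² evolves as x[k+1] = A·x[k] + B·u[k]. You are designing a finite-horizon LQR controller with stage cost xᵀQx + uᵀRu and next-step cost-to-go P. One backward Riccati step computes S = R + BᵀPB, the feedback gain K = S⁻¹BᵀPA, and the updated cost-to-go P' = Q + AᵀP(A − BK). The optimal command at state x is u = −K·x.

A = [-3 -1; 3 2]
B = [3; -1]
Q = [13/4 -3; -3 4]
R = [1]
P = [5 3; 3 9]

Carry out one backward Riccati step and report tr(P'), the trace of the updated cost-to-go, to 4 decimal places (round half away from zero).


69.3311

BᵀP = [12.0000 0.0000]
S = R + BᵀPB = [1] + [36.0000] = [37.0000]
BᵀPA = [-36.0000 -12.0000]
K = S⁻¹·BᵀPA = [-0.9730 -0.3243]
A−BK = [-0.0811 -0.0270; 2.0270 1.6757]
AᵀP(A−BK) = [36.9730 30.3243; 30.3243 25.1081]
P' = Q + AᵀP(A−BK) = [40.2230 27.3243; 27.3243 29.1081]
tr(P') = 69.3311


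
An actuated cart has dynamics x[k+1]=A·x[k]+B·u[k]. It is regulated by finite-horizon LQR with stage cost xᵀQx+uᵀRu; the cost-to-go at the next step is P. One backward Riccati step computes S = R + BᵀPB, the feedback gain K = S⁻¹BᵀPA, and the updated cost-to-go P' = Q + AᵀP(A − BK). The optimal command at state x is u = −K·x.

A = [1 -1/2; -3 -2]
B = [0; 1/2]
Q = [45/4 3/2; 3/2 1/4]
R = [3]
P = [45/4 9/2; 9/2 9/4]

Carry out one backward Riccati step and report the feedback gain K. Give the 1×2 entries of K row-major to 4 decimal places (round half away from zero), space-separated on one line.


-0.3158 -0.9474

BᵀP = [2.2500 1.1250]
S = R + BᵀPB = [3] + [0.5625] = [3.5625]
BᵀPA = [-1.1250 -3.3750]
K = S⁻¹·BᵀPA = [-0.3158 -0.9474]
A−BK = [1.0000 -0.5000; -2.8421 -1.5263]
AᵀP(A−BK) = [4.1447 4.5592; 4.5592 17.6151]
P' = Q + AᵀP(A−BK) = [15.3947 6.0592; 6.0592 17.8651]
tr(P') = 33.2599


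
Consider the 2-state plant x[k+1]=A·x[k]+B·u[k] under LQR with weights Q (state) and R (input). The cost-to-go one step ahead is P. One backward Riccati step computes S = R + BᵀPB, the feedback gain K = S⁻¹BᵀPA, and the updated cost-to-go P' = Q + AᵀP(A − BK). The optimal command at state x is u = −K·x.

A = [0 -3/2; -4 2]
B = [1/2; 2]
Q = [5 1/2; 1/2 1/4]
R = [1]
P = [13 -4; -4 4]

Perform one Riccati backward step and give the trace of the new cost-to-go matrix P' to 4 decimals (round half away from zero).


74.9031

BᵀP = [-1.5000 6.0000]
S = R + BᵀPB = [1] + [11.2500] = [12.2500]
BᵀPA = [-24.0000 14.2500]
K = S⁻¹·BᵀPA = [-1.9592 1.1633]
A−BK = [0.9796 -2.0816; -0.0816 -0.3265]
AᵀP(A−BK) = [16.9796 -28.0816; -28.0816 52.6735]
P' = Q + AᵀP(A−BK) = [21.9796 -27.5816; -27.5816 52.9235]
tr(P') = 74.9031


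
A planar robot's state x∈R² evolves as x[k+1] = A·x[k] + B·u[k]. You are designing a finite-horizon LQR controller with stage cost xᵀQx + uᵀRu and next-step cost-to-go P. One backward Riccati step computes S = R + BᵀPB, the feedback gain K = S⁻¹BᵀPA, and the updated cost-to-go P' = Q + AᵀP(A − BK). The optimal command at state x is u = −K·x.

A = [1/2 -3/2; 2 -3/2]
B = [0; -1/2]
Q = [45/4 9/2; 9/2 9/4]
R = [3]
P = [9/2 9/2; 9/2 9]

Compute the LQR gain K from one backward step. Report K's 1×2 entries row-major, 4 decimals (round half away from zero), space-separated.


-1.9286 1.9286

BᵀP = [-2.2500 -4.5000]
S = R + BᵀPB = [3] + [2.2500] = [5.2500]
BᵀPA = [-10.1250 10.1250]
K = S⁻¹·BᵀPA = [-1.9286 1.9286]
A−BK = [0.5000 -1.5000; 1.0357 -0.5357]
AᵀP(A−BK) = [26.5982 -27.7232; -27.7232 31.0982]
P' = Q + AᵀP(A−BK) = [37.8482 -23.2232; -23.2232 33.3482]
tr(P') = 71.1964


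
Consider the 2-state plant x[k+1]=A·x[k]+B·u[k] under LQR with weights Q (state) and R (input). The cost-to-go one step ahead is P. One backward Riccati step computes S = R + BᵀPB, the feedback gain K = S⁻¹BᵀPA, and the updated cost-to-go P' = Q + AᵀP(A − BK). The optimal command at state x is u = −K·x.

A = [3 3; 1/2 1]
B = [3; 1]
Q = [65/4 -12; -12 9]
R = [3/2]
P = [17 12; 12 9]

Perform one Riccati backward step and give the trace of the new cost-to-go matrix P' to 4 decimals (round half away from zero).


BᵀP = [63.0000 45.0000]
S = R + BᵀPB = [3/2] + [234.0000] = [235.5000]
BᵀPA = [211.5000 234.0000]
K = S⁻¹·BᵀPA = [0.8981 0.9936]
A−BK = [0.3057 0.0191; -0.3981 0.0064]
AᵀP(A−BK) = [1.3041 1.3471; 1.3471 1.4904]
P' = Q + AᵀP(A−BK) = [17.5541 -10.6529; -10.6529 10.4904]
tr(P') = 28.0446

28.0446


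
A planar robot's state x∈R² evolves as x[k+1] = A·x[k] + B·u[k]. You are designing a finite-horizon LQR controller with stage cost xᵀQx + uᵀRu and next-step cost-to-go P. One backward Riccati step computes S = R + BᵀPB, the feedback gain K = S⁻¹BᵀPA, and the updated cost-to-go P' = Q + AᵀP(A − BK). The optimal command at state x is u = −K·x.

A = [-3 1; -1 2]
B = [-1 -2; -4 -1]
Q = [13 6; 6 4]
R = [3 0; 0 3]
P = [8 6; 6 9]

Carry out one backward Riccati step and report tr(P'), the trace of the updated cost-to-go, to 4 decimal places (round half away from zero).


23.3259

BᵀP = [-32.0000 -42.0000; -22.0000 -21.0000]
S = R + BᵀPB = [3 0; 0 3] + [200.0000 106.0000; 106.0000 65.0000] = [203.0000 106.0000; 106.0000 68.0000]
BᵀPA = [138.0000 -116.0000; 87.0000 -64.0000]
K = S⁻¹·BᵀPA = [0.0631 -0.4299; 1.1811 -0.2710]
A−BK = [-0.5748 0.0280; 0.4334 0.0093]
AᵀP(A−BK) = [5.5409 -1.0935; -1.0935 0.7850]
P' = Q + AᵀP(A−BK) = [18.5409 4.9065; 4.9065 4.7850]
tr(P') = 23.3259


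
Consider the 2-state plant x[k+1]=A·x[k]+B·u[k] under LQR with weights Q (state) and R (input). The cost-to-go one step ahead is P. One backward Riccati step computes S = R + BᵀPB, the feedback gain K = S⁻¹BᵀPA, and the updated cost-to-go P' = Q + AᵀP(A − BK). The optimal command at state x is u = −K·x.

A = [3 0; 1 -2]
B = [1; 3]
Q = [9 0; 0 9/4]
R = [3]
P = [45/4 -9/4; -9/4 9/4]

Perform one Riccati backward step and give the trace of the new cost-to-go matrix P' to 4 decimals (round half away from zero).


BᵀP = [4.5000 4.5000]
S = R + BᵀPB = [3] + [18.0000] = [21.0000]
BᵀPA = [18.0000 -9.0000]
K = S⁻¹·BᵀPA = [0.8571 -0.4286]
A−BK = [2.1429 0.4286; -1.5714 -0.7143]
AᵀP(A−BK) = [74.5714 16.7143; 16.7143 5.1429]
P' = Q + AᵀP(A−BK) = [83.5714 16.7143; 16.7143 7.3929]
tr(P') = 90.9643

90.9643


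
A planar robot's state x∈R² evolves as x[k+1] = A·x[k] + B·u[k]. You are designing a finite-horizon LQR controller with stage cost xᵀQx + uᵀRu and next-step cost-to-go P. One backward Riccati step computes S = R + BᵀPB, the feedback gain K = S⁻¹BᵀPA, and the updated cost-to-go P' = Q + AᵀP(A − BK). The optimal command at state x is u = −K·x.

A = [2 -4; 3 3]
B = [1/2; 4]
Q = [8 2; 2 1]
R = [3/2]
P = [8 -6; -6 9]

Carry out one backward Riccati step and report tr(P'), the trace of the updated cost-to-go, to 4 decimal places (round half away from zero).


BᵀP = [-20.0000 33.0000]
S = R + BᵀPB = [3/2] + [122.0000] = [123.5000]
BᵀPA = [59.0000 179.0000]
K = S⁻¹·BᵀPA = [0.4777 1.4494]
A−BK = [1.7611 -4.7247; 1.0891 -2.7976]
AᵀP(A−BK) = [12.8138 -32.5142; -32.5142 93.5587]
P' = Q + AᵀP(A−BK) = [20.8138 -30.5142; -30.5142 94.5587]
tr(P') = 115.3725

115.3725


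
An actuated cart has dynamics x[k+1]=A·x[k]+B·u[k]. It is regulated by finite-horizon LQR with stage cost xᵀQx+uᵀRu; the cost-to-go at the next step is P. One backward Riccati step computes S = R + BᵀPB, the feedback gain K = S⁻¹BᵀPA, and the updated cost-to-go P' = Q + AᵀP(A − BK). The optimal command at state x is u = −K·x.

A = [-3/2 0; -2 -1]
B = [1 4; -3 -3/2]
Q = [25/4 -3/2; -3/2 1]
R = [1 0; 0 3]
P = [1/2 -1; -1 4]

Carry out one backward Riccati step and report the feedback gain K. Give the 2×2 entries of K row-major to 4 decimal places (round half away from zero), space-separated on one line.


0.6297 0.3003 -0.1983 -0.0019

BᵀP = [3.5000 -13.0000; 3.5000 -10.0000]
S = R + BᵀPB = [1 0; 0 3] + [42.5000 33.5000; 33.5000 29.0000] = [43.5000 33.5000; 33.5000 32.0000]
BᵀPA = [20.7500 13.0000; 14.7500 10.0000]
K = S⁻¹·BᵀPA = [0.6297 0.3003; -0.1983 -0.0019]
A−BK = [-1.3364 -0.2929; -0.4082 -0.1019]
AᵀP(A−BK) = [0.9831 0.2966; 0.2966 0.1149]
P' = Q + AᵀP(A−BK) = [7.2331 -1.2034; -1.2034 1.1149]
tr(P') = 8.3480


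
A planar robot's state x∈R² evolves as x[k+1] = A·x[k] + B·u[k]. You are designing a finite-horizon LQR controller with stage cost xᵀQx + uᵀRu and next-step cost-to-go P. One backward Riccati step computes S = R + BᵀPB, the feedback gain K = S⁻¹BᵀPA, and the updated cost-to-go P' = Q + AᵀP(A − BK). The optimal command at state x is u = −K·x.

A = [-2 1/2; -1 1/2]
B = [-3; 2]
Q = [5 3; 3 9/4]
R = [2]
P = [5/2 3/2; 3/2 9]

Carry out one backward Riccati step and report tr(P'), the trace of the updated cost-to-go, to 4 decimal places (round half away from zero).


BᵀP = [-4.5000 13.5000]
S = R + BᵀPB = [2] + [40.5000] = [42.5000]
BᵀPA = [-4.5000 4.5000]
K = S⁻¹·BᵀPA = [-0.1059 0.1059]
A−BK = [-2.3176 0.8176; -0.7882 0.2882]
AᵀP(A−BK) = [24.5235 -8.7735; -8.7735 3.1485]
P' = Q + AᵀP(A−BK) = [29.5235 -5.7735; -5.7735 5.3985]
tr(P') = 34.9221

34.9221


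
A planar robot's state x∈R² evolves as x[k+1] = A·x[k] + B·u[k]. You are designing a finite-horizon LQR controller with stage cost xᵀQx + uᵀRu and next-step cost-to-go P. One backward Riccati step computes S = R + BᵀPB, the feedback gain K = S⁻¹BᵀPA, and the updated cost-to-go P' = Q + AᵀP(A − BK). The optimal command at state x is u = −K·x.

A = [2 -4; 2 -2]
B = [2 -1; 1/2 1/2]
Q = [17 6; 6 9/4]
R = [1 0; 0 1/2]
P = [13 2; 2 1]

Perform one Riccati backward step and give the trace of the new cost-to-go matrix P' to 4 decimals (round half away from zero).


26.5930

BᵀP = [27.0000 4.5000; -12.0000 -1.5000]
S = R + BᵀPB = [1 0; 0 1/2] + [56.2500 -24.7500; -24.7500 11.2500] = [57.2500 -24.7500; -24.7500 11.7500]
BᵀPA = [63.0000 -117.0000; -27.0000 51.0000]
K = S⁻¹·BᵀPA = [1.1975 -1.8711; 0.2245 0.3992]
A−BK = [-0.1705 0.1414; 1.2890 -1.2640]
AᵀP(A−BK) = [2.6195 -3.3430; -3.3430 4.7235]
P' = Q + AᵀP(A−BK) = [19.6195 2.6570; 2.6570 6.9735]
tr(P') = 26.5930


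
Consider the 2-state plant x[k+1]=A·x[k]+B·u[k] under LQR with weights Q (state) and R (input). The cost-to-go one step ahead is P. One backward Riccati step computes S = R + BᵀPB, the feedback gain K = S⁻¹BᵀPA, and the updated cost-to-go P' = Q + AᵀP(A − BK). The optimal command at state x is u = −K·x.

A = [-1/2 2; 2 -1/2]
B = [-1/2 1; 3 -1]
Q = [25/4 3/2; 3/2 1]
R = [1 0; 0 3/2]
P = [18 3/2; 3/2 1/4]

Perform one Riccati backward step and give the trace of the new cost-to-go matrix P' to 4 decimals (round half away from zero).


13.9746

BᵀP = [-4.5000 0.0000; 16.5000 1.2500]
S = R + BᵀPB = [1 0; 0 3/2] + [2.2500 -4.5000; -4.5000 15.2500] = [3.2500 -4.5000; -4.5000 16.7500]
BᵀPA = [2.2500 -9.0000; -5.7500 32.3750]
K = S⁻¹·BᵀPA = [0.3455 -0.1481; -0.2505 1.8931]
A−BK = [-0.0768 0.0329; 0.7130 1.8373]
AᵀP(A−BK) = [0.2824 -0.6568; -0.6568 6.4422]
P' = Q + AᵀP(A−BK) = [6.5324 0.8432; 0.8432 7.4422]
tr(P') = 13.9746


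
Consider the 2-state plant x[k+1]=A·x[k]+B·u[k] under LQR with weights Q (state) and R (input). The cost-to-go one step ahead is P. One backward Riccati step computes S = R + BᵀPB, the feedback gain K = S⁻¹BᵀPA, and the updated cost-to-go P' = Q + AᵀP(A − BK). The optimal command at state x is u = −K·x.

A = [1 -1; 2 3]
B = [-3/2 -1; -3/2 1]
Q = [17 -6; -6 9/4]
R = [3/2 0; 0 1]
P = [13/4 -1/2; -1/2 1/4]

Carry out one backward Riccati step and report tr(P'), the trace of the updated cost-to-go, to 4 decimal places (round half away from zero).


21.8168

BᵀP = [-4.1250 0.3750; -3.7500 0.7500]
S = R + BᵀPB = [3/2 0; 0 1] + [5.6250 4.5000; 4.5000 4.5000] = [7.1250 4.5000; 4.5000 5.5000]
BᵀPA = [-3.3750 5.2500; -2.2500 6.0000]
K = S⁻¹·BᵀPA = [-0.4455 0.0990; -0.0446 1.0099]
A−BK = [0.2871 0.1584; 1.3762 2.1386]
AᵀP(A−BK) = [0.6460 0.3564; 0.3564 1.9208]
P' = Q + AᵀP(A−BK) = [17.6460 -5.6436; -5.6436 4.1708]
tr(P') = 21.8168


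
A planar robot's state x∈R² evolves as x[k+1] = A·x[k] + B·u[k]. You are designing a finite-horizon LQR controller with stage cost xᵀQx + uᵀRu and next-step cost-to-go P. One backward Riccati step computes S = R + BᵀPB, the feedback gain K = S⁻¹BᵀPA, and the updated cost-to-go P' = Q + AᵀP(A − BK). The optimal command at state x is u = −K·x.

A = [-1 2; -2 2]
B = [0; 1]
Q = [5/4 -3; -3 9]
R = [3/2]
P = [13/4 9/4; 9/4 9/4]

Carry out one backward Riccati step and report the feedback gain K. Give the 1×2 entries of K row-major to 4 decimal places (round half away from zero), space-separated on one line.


BᵀP = [2.2500 2.2500]
S = R + BᵀPB = [3/2] + [2.2500] = [3.7500]
BᵀPA = [-6.7500 9.0000]
K = S⁻¹·BᵀPA = [-1.8000 2.4000]
A−BK = [-1.0000 2.0000; -0.2000 -0.4000]
AᵀP(A−BK) = [9.1000 -12.8000; -12.8000 18.4000]
P' = Q + AᵀP(A−BK) = [10.3500 -15.8000; -15.8000 27.4000]
tr(P') = 37.7500

-1.8000 2.4000


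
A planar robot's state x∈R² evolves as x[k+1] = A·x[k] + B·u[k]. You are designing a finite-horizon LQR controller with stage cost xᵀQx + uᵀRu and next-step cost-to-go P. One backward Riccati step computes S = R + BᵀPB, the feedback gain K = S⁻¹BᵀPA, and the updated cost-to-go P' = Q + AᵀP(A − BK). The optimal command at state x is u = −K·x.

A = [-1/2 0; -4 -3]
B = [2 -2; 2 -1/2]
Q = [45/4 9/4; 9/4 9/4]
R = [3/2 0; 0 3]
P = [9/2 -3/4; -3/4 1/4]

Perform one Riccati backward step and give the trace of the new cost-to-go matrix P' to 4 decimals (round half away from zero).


16.8264

BᵀP = [7.5000 -1.0000; -8.6250 1.3750]
S = R + BᵀPB = [3/2 0; 0 3] + [13.0000 -14.5000; -14.5000 16.5625] = [14.5000 -14.5000; -14.5000 19.5625]
BᵀPA = [0.2500 3.0000; -1.1875 -4.1250]
K = S⁻¹·BᵀPA = [-0.1679 -0.0153; -0.1852 -0.2222]
A−BK = [-0.5345 -0.4138; -3.7567 -3.0805]
AᵀP(A−BK) = [1.9471 1.6149; 1.6149 1.3793]
P' = Q + AᵀP(A−BK) = [13.1971 3.8649; 3.8649 3.6293]
tr(P') = 16.8264


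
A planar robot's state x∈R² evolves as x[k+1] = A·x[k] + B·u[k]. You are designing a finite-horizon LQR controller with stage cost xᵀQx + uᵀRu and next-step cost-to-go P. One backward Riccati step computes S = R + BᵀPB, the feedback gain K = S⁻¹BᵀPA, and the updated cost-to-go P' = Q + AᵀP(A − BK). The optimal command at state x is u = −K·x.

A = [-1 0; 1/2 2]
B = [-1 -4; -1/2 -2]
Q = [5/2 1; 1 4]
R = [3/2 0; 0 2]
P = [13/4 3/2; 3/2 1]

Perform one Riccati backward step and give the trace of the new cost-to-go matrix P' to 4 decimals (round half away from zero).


BᵀP = [-4.0000 -2.0000; -16.0000 -8.0000]
S = R + BᵀPB = [3/2 0; 0 2] + [5.0000 20.0000; 20.0000 80.0000] = [6.5000 20.0000; 20.0000 82.0000]
BᵀPA = [3.0000 -4.0000; 12.0000 -16.0000]
K = S⁻¹·BᵀPA = [0.0451 -0.0602; 0.1353 -0.1805]
A−BK = [-0.4135 -0.7820; 0.7932 1.6090]
AᵀP(A−BK) = [0.2406 0.3459; 0.3459 0.8722]
P' = Q + AᵀP(A−BK) = [2.7406 1.3459; 1.3459 4.8722]
tr(P') = 7.6128

7.6128


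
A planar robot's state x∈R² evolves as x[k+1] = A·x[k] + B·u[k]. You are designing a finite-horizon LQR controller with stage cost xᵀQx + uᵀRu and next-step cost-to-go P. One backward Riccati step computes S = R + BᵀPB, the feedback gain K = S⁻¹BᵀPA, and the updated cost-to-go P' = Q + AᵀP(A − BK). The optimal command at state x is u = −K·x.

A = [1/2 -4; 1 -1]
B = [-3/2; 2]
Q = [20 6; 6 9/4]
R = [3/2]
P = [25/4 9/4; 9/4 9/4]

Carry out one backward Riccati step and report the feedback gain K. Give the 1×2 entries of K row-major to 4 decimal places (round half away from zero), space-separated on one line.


BᵀP = [-4.8750 1.1250]
S = R + BᵀPB = [3/2] + [9.5625] = [11.0625]
BᵀPA = [-1.3125 18.3750]
K = S⁻¹·BᵀPA = [-0.1186 1.6610]
A−BK = [0.3220 -1.5085; 1.2373 -4.3220]
AᵀP(A−BK) = [5.9068 -22.6949; -22.6949 89.7288]
P' = Q + AᵀP(A−BK) = [25.9068 -16.6949; -16.6949 91.9788]
tr(P') = 117.8856

-0.1186 1.6610


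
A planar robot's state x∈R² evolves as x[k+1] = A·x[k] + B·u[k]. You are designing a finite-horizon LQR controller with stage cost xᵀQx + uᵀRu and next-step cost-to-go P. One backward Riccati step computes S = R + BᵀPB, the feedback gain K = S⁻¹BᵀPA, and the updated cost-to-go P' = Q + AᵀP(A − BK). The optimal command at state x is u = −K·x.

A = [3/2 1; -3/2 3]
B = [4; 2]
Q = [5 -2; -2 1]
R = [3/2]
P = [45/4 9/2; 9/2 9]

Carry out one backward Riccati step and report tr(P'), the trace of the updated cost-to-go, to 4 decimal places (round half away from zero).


57.3915

BᵀP = [54.0000 36.0000]
S = R + BᵀPB = [3/2] + [288.0000] = [289.5000]
BᵀPA = [27.0000 162.0000]
K = S⁻¹·BᵀPA = [0.0933 0.5596]
A−BK = [1.1269 -1.2383; -1.6865 1.8808]
AᵀP(A−BK) = [22.7944 -25.2338; -25.2338 28.5972]
P' = Q + AᵀP(A−BK) = [27.7944 -27.2338; -27.2338 29.5972]
tr(P') = 57.3915


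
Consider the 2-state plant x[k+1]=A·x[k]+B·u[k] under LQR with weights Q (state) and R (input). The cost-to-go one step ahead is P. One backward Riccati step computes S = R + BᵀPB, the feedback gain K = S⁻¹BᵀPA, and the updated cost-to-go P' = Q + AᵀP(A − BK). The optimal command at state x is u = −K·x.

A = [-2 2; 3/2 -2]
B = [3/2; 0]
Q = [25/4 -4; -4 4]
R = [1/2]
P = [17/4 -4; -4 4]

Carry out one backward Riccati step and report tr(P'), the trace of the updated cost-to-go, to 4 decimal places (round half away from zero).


17.3618

BᵀP = [6.3750 -6.0000]
S = R + BᵀPB = [1/2] + [9.5625] = [10.0625]
BᵀPA = [-21.7500 24.7500]
K = S⁻¹·BᵀPA = [-2.1615 2.4596]
A−BK = [1.2422 -1.6894; 1.5000 -2.0000]
AᵀP(A−BK) = [2.9876 -3.5031; -3.5031 4.1242]
P' = Q + AᵀP(A−BK) = [9.2376 -7.5031; -7.5031 8.1242]
tr(P') = 17.3618


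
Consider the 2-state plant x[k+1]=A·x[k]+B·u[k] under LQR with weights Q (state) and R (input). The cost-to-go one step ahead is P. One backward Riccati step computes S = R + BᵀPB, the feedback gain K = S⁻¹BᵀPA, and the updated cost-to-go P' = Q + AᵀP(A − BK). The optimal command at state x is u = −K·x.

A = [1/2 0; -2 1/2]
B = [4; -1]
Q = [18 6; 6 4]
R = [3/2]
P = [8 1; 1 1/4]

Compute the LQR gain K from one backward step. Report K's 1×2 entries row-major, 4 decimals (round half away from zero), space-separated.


BᵀP = [31.0000 3.7500]
S = R + BᵀPB = [3/2] + [120.2500] = [121.7500]
BᵀPA = [8.0000 1.8750]
K = S⁻¹·BᵀPA = [0.0657 0.0154]
A−BK = [0.2372 -0.0616; -1.9343 0.5154]
AᵀP(A−BK) = [0.4743 -0.1232; -0.1232 0.0336]
P' = Q + AᵀP(A−BK) = [18.4743 5.8768; 5.8768 4.0336]
tr(P') = 22.5080

0.0657 0.0154
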